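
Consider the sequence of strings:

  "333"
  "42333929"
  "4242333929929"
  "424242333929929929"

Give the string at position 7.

Every step adds 42 to the front and 929 to the end of the previous string.
From 424242333929929929, 3 further steps: 424242333929929929 → 42424242333929929929929 → 4242424242333929929929929929 → (answer).

424242424242333929929929929929929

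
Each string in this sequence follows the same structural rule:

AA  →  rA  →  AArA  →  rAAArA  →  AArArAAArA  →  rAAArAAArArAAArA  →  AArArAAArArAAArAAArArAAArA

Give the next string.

Each term (from the third on) is the two preceding terms concatenated in order: term 3 = AA·rA = AArA.
The next term joins rAAArAAArArAAArA and AArArAAArArAAArAAArArAAArA.

rAAArAAArArAAArAAArArAAArArAAArAAArArAAArA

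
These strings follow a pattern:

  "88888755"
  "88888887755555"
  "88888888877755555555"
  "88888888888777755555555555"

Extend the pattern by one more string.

Reading off run lengths: 8 runs 5, 7, 9, 11; 7 runs 1, 2, 3, 4; 5 runs 2, 5, 8, 11 — each is linear in n (n = 1, 2, …).
For the next term, n = 5, so the run lengths are 13, 5, 14.

88888888888887777755555555555555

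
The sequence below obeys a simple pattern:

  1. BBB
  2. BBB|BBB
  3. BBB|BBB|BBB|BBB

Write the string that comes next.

s(k+1) = s(k)·|·s(k) — each term doubles the last with '|' between the halves.
Doubling BBB|BBB|BBB|BBB with '|' between the halves:

BBB|BBB|BBB|BBB|BBB|BBB|BBB|BBB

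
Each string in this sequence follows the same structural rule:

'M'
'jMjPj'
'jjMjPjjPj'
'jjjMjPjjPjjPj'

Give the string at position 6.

jjjjjMjPjjPjjPjjPjjPj

s(k+1) = j·s(k)·jPj, so each term gains j as a prefix and jPj as a suffix.
From jjjMjPjjPjjPj, 2 further steps: jjjMjPjjPjjPj → jjjjMjPjjPjjPjjPj → (answer).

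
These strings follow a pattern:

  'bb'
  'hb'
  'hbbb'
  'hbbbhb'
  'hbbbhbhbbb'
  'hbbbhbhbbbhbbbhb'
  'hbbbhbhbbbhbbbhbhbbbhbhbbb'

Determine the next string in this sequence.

hbbbhbhbbbhbbbhbhbbbhbhbbbhbbbhbhbbbhbbbhb

From term 3 onward, concatenate the last term with the second-to-last: hb·bb = hbbb, hbbb·hb = hbbbhb, …
So term 8 is hbbbhbhbbbhbbbhbhbbbhbhbbb·hbbbhbhbbbhbbbhb.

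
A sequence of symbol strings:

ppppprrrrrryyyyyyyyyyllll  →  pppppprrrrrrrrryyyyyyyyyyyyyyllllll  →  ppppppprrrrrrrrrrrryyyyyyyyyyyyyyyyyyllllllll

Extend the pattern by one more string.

The n-th term is n+3 p's then 3n r's then 4n+2 y's then 2n l's, where the shown terms are n = 2, 3, 4.
At n = 5 the blocks have lengths 8, 15, 22, 10.

pppppppprrrrrrrrrrrrrrryyyyyyyyyyyyyyyyyyyyyyllllllllll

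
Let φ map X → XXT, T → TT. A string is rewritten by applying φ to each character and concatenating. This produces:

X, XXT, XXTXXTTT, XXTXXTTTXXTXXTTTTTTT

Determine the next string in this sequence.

Rewriting the 20 symbols of XXTXXTTTXXTXXTTTTTTT one by one yields XXT XXT TT XXT XXT TT TT TT XXT XXT TT XXT XXT TT TT TT TT TT TT TT; concatenated:

XXTXXTTTXXTXXTTTTTTTXXTXXTTTXXTXXTTTTTTTTTTTTTTT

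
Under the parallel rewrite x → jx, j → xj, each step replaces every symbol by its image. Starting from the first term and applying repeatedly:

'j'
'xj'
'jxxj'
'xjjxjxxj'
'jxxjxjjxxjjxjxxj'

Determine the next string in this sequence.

xjjxjxxjjxxjxjjxjxxjxjjxxjjxjxxj

Applying the rule to each of the 16 symbols of jxxjxjjxxjjxjxxj gives the pieces xj jx jx xj jx xj xj jx jx xj xj jx xj jx jx xj, which concatenate to the answer.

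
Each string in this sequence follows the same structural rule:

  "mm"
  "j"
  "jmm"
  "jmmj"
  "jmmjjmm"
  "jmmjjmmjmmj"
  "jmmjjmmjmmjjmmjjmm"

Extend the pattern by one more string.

Each term (from the third on) is the previous term followed by the one before it: term 3 = j·mm = jmm.
Continuing: jmmjjmmjmmjjmmjjmm · jmmjjmmjmmj gives term 8.

jmmjjmmjmmjjmmjjmmjmmjjmmjmmj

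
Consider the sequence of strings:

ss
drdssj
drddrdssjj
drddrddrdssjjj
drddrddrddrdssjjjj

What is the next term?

drddrddrddrddrdssjjjjj

s(k+1) = drd·s(k)·j, so each term gains drd as a prefix and j as a suffix.
So the next term is drd·drddrddrddrdssjjjj·j.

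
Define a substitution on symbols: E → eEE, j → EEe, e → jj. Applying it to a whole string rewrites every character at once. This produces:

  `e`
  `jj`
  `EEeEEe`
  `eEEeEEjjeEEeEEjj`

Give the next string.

jjeEEeEEjjeEEeEEEEeEEejjeEEeEEjjeEEeEEEEeEEe

Replace each of the 16 characters of eEEeEEjjeEEeEEjj in place — jj eEE eEE jj eEE eEE EEe EEe jj eEE eEE jj eEE eEE EEe EEe — and concatenate.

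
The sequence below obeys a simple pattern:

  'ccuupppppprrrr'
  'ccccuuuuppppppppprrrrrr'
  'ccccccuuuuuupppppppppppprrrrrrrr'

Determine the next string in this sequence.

Reading off run lengths: c runs 2, 4, 6; u runs 2, 4, 6; p runs 6, 9, 12; r runs 4, 6, 8 — each is linear in n, where the shown terms are n = 2, 3, 4.
Setting n = 5 gives 8, 8, 15, 10 characters in each block.

ccccccccuuuuuuuuppppppppppppppprrrrrrrrrr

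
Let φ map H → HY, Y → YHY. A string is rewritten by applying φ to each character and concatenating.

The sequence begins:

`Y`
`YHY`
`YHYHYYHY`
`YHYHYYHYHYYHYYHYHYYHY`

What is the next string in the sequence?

Rewriting the 21 symbols of YHYHYYHYHYYHYYHYHYYHY one by one yields YHY HY YHY HY YHY YHY HY YHY HY YHY YHY HY YHY YHY HY YHY HY YHY YHY HY YHY; concatenated:

YHYHYYHYHYYHYYHYHYYHYHYYHYYHYHYYHYYHYHYYHYHYYHYYHYHYYHY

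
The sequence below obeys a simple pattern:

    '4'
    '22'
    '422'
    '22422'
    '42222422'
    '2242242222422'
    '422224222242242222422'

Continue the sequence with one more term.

2242242222422422224222242242222422

Each term (from the third on) is the two preceding terms concatenated in order: term 3 = 4·22 = 422.
The next term joins 2242242222422 and 422224222242242222422.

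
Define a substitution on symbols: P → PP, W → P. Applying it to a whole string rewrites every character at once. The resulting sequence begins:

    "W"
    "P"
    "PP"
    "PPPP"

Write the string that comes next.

PPPPPPPP

Rewriting each symbol of PPPP: P→PP, P→PP, P→PP, P→PP, which concatenates to PP PP PP PP.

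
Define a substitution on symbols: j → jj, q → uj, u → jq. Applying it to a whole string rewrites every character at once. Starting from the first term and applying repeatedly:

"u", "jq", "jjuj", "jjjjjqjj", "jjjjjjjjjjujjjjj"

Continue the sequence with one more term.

Applying the rule to each of the 16 symbols of jjjjjjjjjjujjjjj gives the pieces jj jj jj jj jj jj jj jj jj jj jq jj jj jj jj jj, which concatenate to the answer.

jjjjjjjjjjjjjjjjjjjjjqjjjjjjjjjj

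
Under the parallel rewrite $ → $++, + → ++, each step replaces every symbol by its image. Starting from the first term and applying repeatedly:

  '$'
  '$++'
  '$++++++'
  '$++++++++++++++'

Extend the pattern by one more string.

$++++++++++++++++++++++++++++++

Applying the rule to each of the 15 symbols of $++++++++++++++ gives the pieces $++ ++ ++ ++ ++ ++ ++ ++ ++ ++ ++ ++ ++ ++ ++, which concatenate to the answer.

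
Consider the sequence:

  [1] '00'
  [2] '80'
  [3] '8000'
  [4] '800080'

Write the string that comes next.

From term 3 onward, concatenate the last term with the second-to-last: 80·00 = 8000, 8000·80 = 800080, …
So term 5 is 800080·8000.

8000808000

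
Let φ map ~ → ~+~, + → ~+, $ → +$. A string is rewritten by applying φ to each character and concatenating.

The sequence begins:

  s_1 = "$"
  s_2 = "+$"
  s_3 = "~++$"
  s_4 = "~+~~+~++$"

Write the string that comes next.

~+~~+~+~~+~~+~+~~+~++$

Expanding ~+~~+~++$: ~→~+~, +→~+, ~→~+~, ~→~+~, +→~+, ~→~+~, +→~+, +→~+, $→+$. Concatenated: ~+~ ~+ ~+~ ~+~ ~+ ~+~ ~+ ~+ +$.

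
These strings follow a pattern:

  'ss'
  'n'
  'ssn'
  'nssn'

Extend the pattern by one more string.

Each term (from the third on) is the two preceding terms concatenated in order: term 3 = ss·n = ssn.
Continuing: ssn · nssn gives term 5.

ssnnssn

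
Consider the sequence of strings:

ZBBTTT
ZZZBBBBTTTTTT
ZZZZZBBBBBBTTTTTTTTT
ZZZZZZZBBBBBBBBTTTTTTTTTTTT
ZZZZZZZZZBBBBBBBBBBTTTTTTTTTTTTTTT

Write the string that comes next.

Reading off run lengths: Z runs 1, 3, 5, 7, 9; B runs 2, 4, 6, 8, 10; T runs 3, 6, 9, 12, 15 — each is linear in n (n = 1, 2, …).
Setting n = 6 gives 11, 12, 18 characters in each block.

ZZZZZZZZZZZBBBBBBBBBBBBTTTTTTTTTTTTTTTTTT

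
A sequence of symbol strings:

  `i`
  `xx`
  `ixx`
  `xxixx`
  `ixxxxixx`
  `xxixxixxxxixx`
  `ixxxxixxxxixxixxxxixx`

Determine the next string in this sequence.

Each term (from the third on) is the two preceding terms concatenated in order: term 3 = i·xx = ixx.
The next term joins xxixxixxxxixx and ixxxxixxxxixxixxxxixx.

xxixxixxxxixxixxxxixxxxixxixxxxixx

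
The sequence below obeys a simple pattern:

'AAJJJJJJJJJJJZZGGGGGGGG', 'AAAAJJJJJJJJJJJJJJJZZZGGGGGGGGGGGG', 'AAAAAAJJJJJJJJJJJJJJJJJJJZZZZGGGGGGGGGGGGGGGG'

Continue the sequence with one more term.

AAAAAAAAJJJJJJJJJJJJJJJJJJJJJJJZZZZZGGGGGGGGGGGGGGGGGGGG

Term n consists of 2n-2 A's, followed by 4n+3 J's, followed by n Z's, followed by 4n G's, where the shown terms are n = 2, 3, 4.
For the next term, n = 5, so the run lengths are 8, 23, 5, 20.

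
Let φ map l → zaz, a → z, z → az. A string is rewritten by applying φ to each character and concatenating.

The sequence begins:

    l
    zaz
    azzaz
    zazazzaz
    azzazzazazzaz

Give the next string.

zazazzazazzazzazazzaz

φ(azzazzazazzaz) expands symbol-by-symbol to z az az z az az z az z az az z az; joining the 13 pieces gives the next term.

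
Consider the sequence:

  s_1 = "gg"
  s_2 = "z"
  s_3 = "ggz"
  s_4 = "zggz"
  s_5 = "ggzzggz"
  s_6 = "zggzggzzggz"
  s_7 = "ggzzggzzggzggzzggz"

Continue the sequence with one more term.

Each term (from the third on) is the two preceding terms concatenated in order: term 3 = gg·z = ggz.
Continuing: zggzggzzggz · ggzzggzzggzggzzggz gives term 8.

zggzggzzggzggzzggzzggzggzzggz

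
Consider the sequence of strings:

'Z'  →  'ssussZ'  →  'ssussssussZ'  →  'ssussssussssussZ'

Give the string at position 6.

ssussssussssussssussssussZ

Each term is the previous one with ssuss prepended.
From ssussssussssussZ, 2 further steps: ssussssussssussZ → ssussssussssussssussZ → (answer).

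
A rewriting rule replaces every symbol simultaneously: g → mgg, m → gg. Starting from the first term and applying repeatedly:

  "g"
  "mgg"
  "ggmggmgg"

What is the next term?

Rewriting each symbol of ggmggmgg: g→mgg, g→mgg, m→gg, g→mgg, g→mgg, m→gg, g→mgg, g→mgg, which concatenates to mgg mgg gg mgg mgg gg mgg mgg.

mggmggggmggmggggmggmgg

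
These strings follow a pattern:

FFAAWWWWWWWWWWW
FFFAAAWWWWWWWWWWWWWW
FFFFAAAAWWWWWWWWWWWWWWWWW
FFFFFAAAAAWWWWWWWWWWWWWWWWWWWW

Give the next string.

Reading off run lengths: F runs 2, 3, 4, 5; A runs 2, 3, 4, 5; W runs 11, 14, 17, 20 — each is linear in n, where the shown terms are n = 3, 4, 5, 6.
For the next term, n = 7, so the run lengths are 6, 6, 23.

FFFFFFAAAAAAWWWWWWWWWWWWWWWWWWWWWWW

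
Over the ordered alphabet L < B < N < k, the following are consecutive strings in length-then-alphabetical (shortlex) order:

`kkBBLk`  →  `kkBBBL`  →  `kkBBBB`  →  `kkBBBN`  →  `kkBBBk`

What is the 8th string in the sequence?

kkBBNN

Stepping forward 3 times from kkBBBk: kkBBBk → kkBBNL → kkBBNB, then the target.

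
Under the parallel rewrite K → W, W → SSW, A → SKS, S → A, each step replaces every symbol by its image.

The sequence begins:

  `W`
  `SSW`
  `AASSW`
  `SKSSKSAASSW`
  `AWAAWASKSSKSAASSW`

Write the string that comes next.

Rewriting the 17 symbols of AWAAWASKSSKSAASSW one by one yields SKS SSW SKS SKS SSW SKS A W A A W A SKS SKS A A SSW; concatenated:

SKSSSWSKSSKSSSWSKSAWAAWASKSSKSAASSW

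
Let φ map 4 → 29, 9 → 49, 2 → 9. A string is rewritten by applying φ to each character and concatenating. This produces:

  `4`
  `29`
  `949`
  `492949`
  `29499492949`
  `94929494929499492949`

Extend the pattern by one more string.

Rewriting the 20 symbols of 94929494929499492949 one by one yields 49 29 49 9 49 29 49 29 49 9 49 29 49 49 29 49 9 49 29 49; concatenated:

4929499492949294994929494929499492949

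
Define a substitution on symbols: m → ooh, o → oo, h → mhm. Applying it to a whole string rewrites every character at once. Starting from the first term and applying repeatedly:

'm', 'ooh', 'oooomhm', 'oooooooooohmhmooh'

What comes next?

Rewriting the 17 symbols of oooooooooohmhmooh one by one yields oo oo oo oo oo oo oo oo oo oo mhm ooh mhm ooh oo oo mhm; concatenated:

oooooooooooooooooooomhmoohmhmoohoooomhm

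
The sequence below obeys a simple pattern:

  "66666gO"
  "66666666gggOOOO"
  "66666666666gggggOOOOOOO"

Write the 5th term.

66666666666666666gggggggggOOOOOOOOOOOOO

Term n consists of 3n+2 6's, followed by 2n-1 g's, followed by 3n-2 O's (n = 1, 2, …).
Setting n = 5 gives 17, 9, 13 characters in each block.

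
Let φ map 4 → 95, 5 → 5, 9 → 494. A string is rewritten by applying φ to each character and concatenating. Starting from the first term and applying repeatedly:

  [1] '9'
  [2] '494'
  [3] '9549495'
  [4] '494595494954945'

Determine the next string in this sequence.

Replace each of the 15 characters of 494595494954945 in place — 95 494 95 5 494 5 95 494 95 494 5 95 494 95 5 — and concatenate.

9549495549459549495494595494955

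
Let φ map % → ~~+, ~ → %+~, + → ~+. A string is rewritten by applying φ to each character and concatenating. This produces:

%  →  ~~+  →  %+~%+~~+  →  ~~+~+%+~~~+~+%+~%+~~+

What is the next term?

%+~%+~~+%+~~+~~+~+%+~%+~%+~~+%+~~+~~+~+%+~~~+~+%+~%+~~+

Applying the rule to each of the 21 symbols of ~~+~+%+~~~+~+%+~%+~~+ gives the pieces %+~ %+~ ~+ %+~ ~+ ~~+ ~+ %+~ %+~ %+~ ~+ %+~ ~+ ~~+ ~+ %+~ ~~+ ~+ %+~ %+~ ~+, which concatenate to the answer.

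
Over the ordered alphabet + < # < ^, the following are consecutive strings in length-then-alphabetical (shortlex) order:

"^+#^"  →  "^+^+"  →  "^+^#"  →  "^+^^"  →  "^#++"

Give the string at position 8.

Stepping forward 3 times from ^#++: ^#++ → ^#+# → ^#+^, then the target.

^##+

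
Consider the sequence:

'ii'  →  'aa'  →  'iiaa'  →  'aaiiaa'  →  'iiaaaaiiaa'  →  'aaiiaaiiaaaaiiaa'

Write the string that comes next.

iiaaaaiiaaaaiiaaiiaaaaiiaa

Each term (from the third on) is the two preceding terms concatenated in order: term 3 = ii·aa = iiaa.
The next term joins iiaaaaiiaa and aaiiaaiiaaaaiiaa.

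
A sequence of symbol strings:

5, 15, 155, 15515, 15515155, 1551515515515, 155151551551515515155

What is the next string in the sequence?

1551515515515155151551551515515515

This is a Fibonacci-style word recurrence s(k) = s(k−1)·s(k−2): e.g. 15·5 = 155.
So term 8 is 155151551551515515155·1551515515515.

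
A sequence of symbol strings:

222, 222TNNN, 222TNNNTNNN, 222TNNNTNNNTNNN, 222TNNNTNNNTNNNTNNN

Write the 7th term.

222TNNNTNNNTNNNTNNNTNNNTNNN

Each term is the previous one with TNNN appended.
From 222TNNNTNNNTNNNTNNN, 2 further steps: 222TNNNTNNNTNNNTNNN → 222TNNNTNNNTNNNTNNNTNNN → (answer).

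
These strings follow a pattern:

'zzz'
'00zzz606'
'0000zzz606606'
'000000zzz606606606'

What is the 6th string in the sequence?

0000000000zzz606606606606606

Every step adds 00 to the front and 606 to the end of the previous string.
From 000000zzz606606606, 2 further steps: 000000zzz606606606 → 00000000zzz606606606606 → (answer).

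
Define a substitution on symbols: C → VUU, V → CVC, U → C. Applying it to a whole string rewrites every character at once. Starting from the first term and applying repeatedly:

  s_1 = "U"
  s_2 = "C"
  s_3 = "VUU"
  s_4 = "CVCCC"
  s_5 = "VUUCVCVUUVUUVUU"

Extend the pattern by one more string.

Rewriting the 15 symbols of VUUCVCVUUVUUVUU one by one yields CVC C C VUU CVC VUU CVC C C CVC C C CVC C C; concatenated:

CVCCCVUUCVCVUUCVCCCCVCCCCVCCC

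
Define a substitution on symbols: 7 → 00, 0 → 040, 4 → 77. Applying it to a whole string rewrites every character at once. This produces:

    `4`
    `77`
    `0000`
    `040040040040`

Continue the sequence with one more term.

04077040040770400407704004077040

Rewriting each symbol of 040040040040: 0→040, 4→77, 0→040, 0→040, 4→77, 0→040, 0→040, 4→77, 0→040, 0→040, 4→77, 0→040, which concatenates to 040 77 040 040 77 040 040 77 040 040 77 040.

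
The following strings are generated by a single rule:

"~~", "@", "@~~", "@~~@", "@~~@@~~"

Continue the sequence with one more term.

@~~@@~~@~~@

Each term (from the third on) is the previous term followed by the one before it: term 3 = @·~~ = @~~.
So term 6 is @~~@@~~·@~~@.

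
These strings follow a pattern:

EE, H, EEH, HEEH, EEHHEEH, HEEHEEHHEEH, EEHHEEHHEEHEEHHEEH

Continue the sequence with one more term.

This is a Fibonacci-style word recurrence s(k) = s(k−2)·s(k−1): e.g. EE·H = EEH.
Continuing: HEEHEEHHEEH · EEHHEEHHEEHEEHHEEH gives term 8.

HEEHEEHHEEHEEHHEEHHEEHEEHHEEH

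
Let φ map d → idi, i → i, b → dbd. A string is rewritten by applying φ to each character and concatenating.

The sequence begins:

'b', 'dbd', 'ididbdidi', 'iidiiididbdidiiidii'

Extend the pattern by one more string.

Rewriting the 19 symbols of iidiiididbdidiiidii one by one yields i i idi i i i idi i idi dbd idi i idi i i i idi i i; concatenated:

iiidiiiiidiiididbdidiiidiiiiidiii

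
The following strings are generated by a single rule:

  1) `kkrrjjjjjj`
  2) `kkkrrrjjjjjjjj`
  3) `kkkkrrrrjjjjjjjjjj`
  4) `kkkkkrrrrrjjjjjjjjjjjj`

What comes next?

The n-th term is n-1 k's then n-1 r's then 2n j's, where the shown terms are n = 3, 4, 5, 6.
For the next term, n = 7, so the run lengths are 6, 6, 14.

kkkkkkrrrrrrjjjjjjjjjjjjjj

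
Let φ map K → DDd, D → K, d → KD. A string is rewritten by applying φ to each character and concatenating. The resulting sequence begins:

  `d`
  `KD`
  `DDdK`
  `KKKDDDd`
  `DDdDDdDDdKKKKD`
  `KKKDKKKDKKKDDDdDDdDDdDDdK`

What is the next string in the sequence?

DDdDDdDDdKDDdDDdDDdKDDdDDdDDdKKKKDKKKDKKKDKKKDDDd

φ(KKKDKKKDKKKDDDdDDdDDdDDdK) expands symbol-by-symbol to DDd DDd DDd K DDd DDd DDd K DDd DDd DDd K K K KD K K KD K K KD K K KD DDd; joining the 25 pieces gives the next term.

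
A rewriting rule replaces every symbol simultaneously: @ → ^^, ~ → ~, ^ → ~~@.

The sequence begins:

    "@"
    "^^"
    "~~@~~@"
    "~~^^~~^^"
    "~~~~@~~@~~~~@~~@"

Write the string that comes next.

Rewriting the 16 symbols of ~~~~@~~@~~~~@~~@ one by one yields ~ ~ ~ ~ ^^ ~ ~ ^^ ~ ~ ~ ~ ^^ ~ ~ ^^; concatenated:

~~~~^^~~^^~~~~^^~~^^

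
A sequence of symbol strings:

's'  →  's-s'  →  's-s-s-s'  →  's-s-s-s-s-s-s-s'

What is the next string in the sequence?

s-s-s-s-s-s-s-s-s-s-s-s-s-s-s-s

Every step duplicates the string with '-' between the halves.
So the next term is two copies of s-s-s-s-s-s-s-s with '-' between the halves.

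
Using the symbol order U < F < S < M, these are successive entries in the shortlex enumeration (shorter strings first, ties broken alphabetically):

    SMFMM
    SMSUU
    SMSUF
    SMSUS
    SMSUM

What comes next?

Find the rightmost character of SMSUM below M, bump it to the next letter, and reset everything to its right to U.

SMSFU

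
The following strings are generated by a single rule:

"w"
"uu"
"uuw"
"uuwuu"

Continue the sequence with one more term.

This is a Fibonacci-style word recurrence s(k) = s(k−1)·s(k−2): e.g. uu·w = uuw.
So term 5 is uuwuu·uuw.

uuwuuuuw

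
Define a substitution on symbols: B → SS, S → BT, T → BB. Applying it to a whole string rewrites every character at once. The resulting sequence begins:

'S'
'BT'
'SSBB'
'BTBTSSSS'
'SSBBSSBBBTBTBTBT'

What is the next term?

Rewriting the 16 symbols of SSBBSSBBBTBTBTBT one by one yields BT BT SS SS BT BT SS SS SS BB SS BB SS BB SS BB; concatenated:

BTBTSSSSBTBTSSSSSSBBSSBBSSBBSSBB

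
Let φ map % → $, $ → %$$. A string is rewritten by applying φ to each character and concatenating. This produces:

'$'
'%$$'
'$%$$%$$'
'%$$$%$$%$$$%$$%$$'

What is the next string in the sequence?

Rewriting the 17 symbols of %$$$%$$%$$$%$$%$$ one by one yields $ %$$ %$$ %$$ $ %$$ %$$ $ %$$ %$$ %$$ $ %$$ %$$ $ %$$ %$$; concatenated:

$%$$%$$%$$$%$$%$$$%$$%$$%$$$%$$%$$$%$$%$$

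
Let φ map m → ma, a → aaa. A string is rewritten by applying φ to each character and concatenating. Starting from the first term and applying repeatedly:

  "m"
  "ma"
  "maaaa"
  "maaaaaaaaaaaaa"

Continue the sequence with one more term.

Rewriting the 14 symbols of maaaaaaaaaaaaa one by one yields ma aaa aaa aaa aaa aaa aaa aaa aaa aaa aaa aaa aaa aaa; concatenated:

maaaaaaaaaaaaaaaaaaaaaaaaaaaaaaaaaaaaaaaa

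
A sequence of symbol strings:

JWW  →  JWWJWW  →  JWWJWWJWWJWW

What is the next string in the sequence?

s(k+1) = s(k)·s(k) — each term doubles the last.
One more doubling of JWWJWWJWWJWW gives the answer.

JWWJWWJWWJWWJWWJWWJWWJWW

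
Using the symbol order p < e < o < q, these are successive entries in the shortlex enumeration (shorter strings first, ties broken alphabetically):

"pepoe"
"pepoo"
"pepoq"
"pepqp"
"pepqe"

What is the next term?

pepqo

The successor of pepqe increments the rightmost position that isn't already q and resets every position after it to p.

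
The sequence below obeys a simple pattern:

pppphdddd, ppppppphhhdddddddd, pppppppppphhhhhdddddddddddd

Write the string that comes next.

ppppppppppppphhhhhhhdddddddddddddddd

Term n consists of 3n+1 p's, followed by 2n-1 h's, followed by 4n d's (n = 1, 2, …).
At n = 4 the blocks have lengths 13, 7, 16.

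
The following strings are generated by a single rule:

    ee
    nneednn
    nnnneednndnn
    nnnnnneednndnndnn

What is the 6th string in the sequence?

Each term wraps the previous one in nn on the left and dnn on the right.
From nnnnnneednndnndnn, 2 further steps: nnnnnneednndnndnn → nnnnnnnneednndnndnndnn → (answer).

nnnnnnnnnneednndnndnndnndnn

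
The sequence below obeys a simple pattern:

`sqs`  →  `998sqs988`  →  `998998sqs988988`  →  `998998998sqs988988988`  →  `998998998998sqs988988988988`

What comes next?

Each term wraps the previous one in 998 on the left and 988 on the right.
Applying this once more to 998998998998sqs988988988988:

998998998998998sqs988988988988988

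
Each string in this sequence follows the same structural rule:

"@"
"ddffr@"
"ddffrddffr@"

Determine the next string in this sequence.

ddffrddffrddffr@

Every step adds ddffr at the front: s(k+1) = ddffr·s(k).
One more step from ddffrddffr@ gives the answer.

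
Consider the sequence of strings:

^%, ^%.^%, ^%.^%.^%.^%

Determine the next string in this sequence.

s(k+1) = s(k)·.·s(k) — each term doubles the last with '.' between the halves.
One more doubling of ^%.^%.^%.^% gives the answer.

^%.^%.^%.^%.^%.^%.^%.^%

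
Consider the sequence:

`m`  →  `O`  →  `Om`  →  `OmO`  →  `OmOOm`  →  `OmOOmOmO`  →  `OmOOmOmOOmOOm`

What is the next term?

OmOOmOmOOmOOmOmOOmOmO

From term 3 onward, concatenate the last term with the second-to-last: O·m = Om, Om·O = OmO, …
The next term joins OmOOmOmOOmOOm and OmOOmOmO.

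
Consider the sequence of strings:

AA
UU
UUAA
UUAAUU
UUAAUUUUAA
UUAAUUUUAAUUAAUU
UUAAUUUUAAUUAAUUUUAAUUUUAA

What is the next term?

UUAAUUUUAAUUAAUUUUAAUUUUAAUUAAUUUUAAUUAAUU

This is a Fibonacci-style word recurrence s(k) = s(k−1)·s(k−2): e.g. UU·AA = UUAA.
The next term joins UUAAUUUUAAUUAAUUUUAAUUUUAA and UUAAUUUUAAUUAAUU.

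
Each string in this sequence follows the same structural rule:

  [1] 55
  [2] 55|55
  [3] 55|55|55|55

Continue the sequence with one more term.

Every step duplicates the string with '|' between the halves.
One more doubling of 55|55|55|55 gives the answer.

55|55|55|55|55|55|55|55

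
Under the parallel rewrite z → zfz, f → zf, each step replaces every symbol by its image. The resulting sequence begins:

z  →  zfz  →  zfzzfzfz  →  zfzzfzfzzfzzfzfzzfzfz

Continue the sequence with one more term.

Rewriting the 21 symbols of zfzzfzfzzfzzfzfzzfzfz one by one yields zfz zf zfz zfz zf zfz zf zfz zfz zf zfz zfz zf zfz zf zfz zfz zf zfz zf zfz; concatenated:

zfzzfzfzzfzzfzfzzfzfzzfzzfzfzzfzzfzfzzfzfzzfzzfzfzzfzfz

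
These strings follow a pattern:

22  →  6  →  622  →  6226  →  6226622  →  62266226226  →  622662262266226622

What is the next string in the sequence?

62266226226622662262266226226

This is a Fibonacci-style word recurrence s(k) = s(k−1)·s(k−2): e.g. 6·22 = 622.
So term 8 is 622662262266226622·62266226226.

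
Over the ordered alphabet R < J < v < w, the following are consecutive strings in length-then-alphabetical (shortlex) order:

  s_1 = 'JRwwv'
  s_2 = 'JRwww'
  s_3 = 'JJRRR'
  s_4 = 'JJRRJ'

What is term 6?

JJRRw

Continuing the enumeration 2 steps past JJRRJ: JJRRJ → JJRRv → (answer).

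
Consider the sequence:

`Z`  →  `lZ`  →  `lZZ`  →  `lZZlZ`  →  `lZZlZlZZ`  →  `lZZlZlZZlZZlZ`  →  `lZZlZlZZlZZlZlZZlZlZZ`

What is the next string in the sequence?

lZZlZlZZlZZlZlZZlZlZZlZZlZlZZlZZlZ

From term 3 onward, concatenate the last term with the second-to-last: lZ·Z = lZZ, lZZ·lZ = lZZlZ, …
The next term joins lZZlZlZZlZZlZlZZlZlZZ and lZZlZlZZlZZlZ.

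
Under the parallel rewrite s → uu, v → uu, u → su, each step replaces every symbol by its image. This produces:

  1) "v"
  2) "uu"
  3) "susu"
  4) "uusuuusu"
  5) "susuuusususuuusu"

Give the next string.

Replace each of the 16 characters of susuuusususuuusu in place — uu su uu su su su uu su uu su uu su su su uu su — and concatenate.

uusuuusususuuusuuusuuusususuuusu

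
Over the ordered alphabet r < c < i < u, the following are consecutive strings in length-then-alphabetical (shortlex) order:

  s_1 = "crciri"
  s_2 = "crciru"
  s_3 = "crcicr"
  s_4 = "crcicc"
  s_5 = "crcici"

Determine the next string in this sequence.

crcicu

Find the rightmost character of crcici below u, bump it to the next letter, and reset everything to its right to r.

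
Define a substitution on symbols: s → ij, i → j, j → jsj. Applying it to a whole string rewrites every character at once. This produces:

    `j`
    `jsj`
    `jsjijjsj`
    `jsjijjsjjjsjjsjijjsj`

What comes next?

Rewriting the 20 symbols of jsjijjsjjjsjjsjijjsj one by one yields jsj ij jsj j jsj jsj ij jsj jsj jsj ij jsj jsj ij jsj j jsj jsj ij jsj; concatenated:

jsjijjsjjjsjjsjijjsjjsjjsjijjsjjsjijjsjjjsjjsjijjsj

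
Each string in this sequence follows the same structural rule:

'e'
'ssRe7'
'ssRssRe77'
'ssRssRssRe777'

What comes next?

ssRssRssRssRe7777

Every step adds ssR to the front and 7 to the end of the previous string.
One more step from ssRssRssRe777 gives the answer.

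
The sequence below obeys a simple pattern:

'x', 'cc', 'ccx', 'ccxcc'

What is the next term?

This is a Fibonacci-style word recurrence s(k) = s(k−1)·s(k−2): e.g. cc·x = ccx.
The next term joins ccxcc and ccx.

ccxccccx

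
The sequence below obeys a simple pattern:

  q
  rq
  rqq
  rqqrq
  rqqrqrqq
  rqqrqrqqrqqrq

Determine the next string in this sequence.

This is a Fibonacci-style word recurrence s(k) = s(k−1)·s(k−2): e.g. rq·q = rqq.
So term 7 is rqqrqrqqrqqrq·rqqrqrqq.

rqqrqrqqrqqrqrqqrqrqq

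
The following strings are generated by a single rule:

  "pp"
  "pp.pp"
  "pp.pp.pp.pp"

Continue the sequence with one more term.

Each string is two copies of the previous one joined by '.'.
Doubling pp.pp.pp.pp with '.' between the halves:

pp.pp.pp.pp.pp.pp.pp.pp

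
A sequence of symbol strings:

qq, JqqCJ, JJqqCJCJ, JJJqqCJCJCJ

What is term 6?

JJJJJqqCJCJCJCJCJ

s(k+1) = J·s(k)·CJ, so each term gains J as a prefix and CJ as a suffix.
From JJJqqCJCJCJ, 2 further steps: JJJqqCJCJCJ → JJJJqqCJCJCJCJ → (answer).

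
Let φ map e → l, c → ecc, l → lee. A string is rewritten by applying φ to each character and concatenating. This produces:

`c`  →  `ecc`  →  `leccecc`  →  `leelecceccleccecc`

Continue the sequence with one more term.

leellleeleccecclecceccleelecceccleccecc

Replace each of the 17 characters of leelecceccleccecc in place — lee l l lee l ecc ecc l ecc ecc lee l ecc ecc l ecc ecc — and concatenate.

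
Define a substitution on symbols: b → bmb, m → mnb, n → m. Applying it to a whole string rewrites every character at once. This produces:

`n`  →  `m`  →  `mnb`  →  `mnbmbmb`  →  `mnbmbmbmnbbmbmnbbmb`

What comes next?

Applying the rule to each of the 19 symbols of mnbmbmbmnbbmbmnbbmb gives the pieces mnb m bmb mnb bmb mnb bmb mnb m bmb bmb mnb bmb mnb m bmb bmb mnb bmb, which concatenate to the answer.

mnbmbmbmnbbmbmnbbmbmnbmbmbbmbmnbbmbmnbmbmbbmbmnbbmb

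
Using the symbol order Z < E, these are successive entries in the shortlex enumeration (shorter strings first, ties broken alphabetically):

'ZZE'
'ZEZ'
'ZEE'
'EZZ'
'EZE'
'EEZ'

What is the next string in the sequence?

The successor of EEZ increments the rightmost position that isn't already E and resets every position after it to Z.

EEE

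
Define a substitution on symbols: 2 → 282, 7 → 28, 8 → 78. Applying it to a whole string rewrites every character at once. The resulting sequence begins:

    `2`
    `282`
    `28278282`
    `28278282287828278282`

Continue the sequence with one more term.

Rewriting the 20 symbols of 28278282287828278282 one by one yields 282 78 282 28 78 282 78 282 282 78 28 78 282 78 282 28 78 282 78 282; concatenated:

2827828228782827828228278287828278282287828278282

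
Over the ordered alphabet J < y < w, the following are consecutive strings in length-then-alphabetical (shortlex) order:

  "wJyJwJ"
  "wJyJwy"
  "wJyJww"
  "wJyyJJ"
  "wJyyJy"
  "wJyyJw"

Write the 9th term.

Stepping forward 3 times from wJyyJw: wJyyJw → wJyyyJ → wJyyyy, then the target.

wJyyyw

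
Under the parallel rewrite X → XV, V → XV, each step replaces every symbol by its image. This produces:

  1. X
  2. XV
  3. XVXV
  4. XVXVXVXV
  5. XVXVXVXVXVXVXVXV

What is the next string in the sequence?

φ(XVXVXVXVXVXVXVXV) expands symbol-by-symbol to XV XV XV XV XV XV XV XV XV XV XV XV XV XV XV XV; joining the 16 pieces gives the next term.

XVXVXVXVXVXVXVXVXVXVXVXVXVXVXVXV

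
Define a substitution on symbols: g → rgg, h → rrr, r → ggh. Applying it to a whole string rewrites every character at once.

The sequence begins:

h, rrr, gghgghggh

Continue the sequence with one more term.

Rewriting each symbol of gghgghggh: g→rgg, g→rgg, h→rrr, g→rgg, g→rgg, h→rrr, g→rgg, g→rgg, h→rrr, which concatenates to rgg rgg rrr rgg rgg rrr rgg rgg rrr.

rggrggrrrrggrggrrrrggrggrrr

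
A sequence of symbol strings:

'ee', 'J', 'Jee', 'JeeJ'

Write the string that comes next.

JeeJJee

Each term (from the third on) is the previous term followed by the one before it: term 3 = J·ee = Jee.
So term 5 is JeeJ·Jee.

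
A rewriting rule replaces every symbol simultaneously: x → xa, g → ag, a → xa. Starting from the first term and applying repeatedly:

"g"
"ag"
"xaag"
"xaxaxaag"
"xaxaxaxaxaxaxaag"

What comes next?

xaxaxaxaxaxaxaxaxaxaxaxaxaxaxaag

φ(xaxaxaxaxaxaxaag) expands symbol-by-symbol to xa xa xa xa xa xa xa xa xa xa xa xa xa xa xa ag; joining the 16 pieces gives the next term.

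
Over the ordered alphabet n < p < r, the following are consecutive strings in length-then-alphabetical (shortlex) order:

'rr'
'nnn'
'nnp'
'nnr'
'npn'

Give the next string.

npp

Treat npn as a base-3 numeral over the given alphabet and add one, carrying through any trailing r's.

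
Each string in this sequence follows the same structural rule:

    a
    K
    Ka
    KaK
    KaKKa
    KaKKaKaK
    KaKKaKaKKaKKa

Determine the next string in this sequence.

Each term (from the third on) is the previous term followed by the one before it: term 3 = K·a = Ka.
So term 8 is KaKKaKaKKaKKa·KaKKaKaK.

KaKKaKaKKaKKaKaKKaKaK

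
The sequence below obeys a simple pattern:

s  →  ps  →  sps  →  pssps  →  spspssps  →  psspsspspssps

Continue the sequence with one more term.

Each term (from the third on) is the two preceding terms concatenated in order: term 3 = s·ps = sps.
Continuing: spspssps · psspsspspssps gives term 7.

spspsspspsspsspspssps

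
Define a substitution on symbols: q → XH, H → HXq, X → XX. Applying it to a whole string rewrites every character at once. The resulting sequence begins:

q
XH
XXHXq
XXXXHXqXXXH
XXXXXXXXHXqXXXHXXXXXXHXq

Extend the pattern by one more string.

Applying the rule to each of the 24 symbols of XXXXXXXXHXqXXXHXXXXXXHXq gives the pieces XX XX XX XX XX XX XX XX HXq XX XH XX XX XX HXq XX XX XX XX XX XX HXq XX XH, which concatenate to the answer.

XXXXXXXXXXXXXXXXHXqXXXHXXXXXXHXqXXXXXXXXXXXXHXqXXXH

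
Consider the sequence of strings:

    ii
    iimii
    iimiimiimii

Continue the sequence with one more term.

Each string is two copies of the previous one joined by 'm'.
Doubling iimiimiimii with 'm' between the halves:

iimiimiimiimiimiimiimii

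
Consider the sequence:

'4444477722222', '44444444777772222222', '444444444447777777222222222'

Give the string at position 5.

44444444444444444777777777772222222222222

Each string has the form 4^{3n-1} 7^{2n-1} 2^{2n+1}, where the shown terms are n = 2, 3, 4.
At n = 6 the blocks have lengths 17, 11, 13.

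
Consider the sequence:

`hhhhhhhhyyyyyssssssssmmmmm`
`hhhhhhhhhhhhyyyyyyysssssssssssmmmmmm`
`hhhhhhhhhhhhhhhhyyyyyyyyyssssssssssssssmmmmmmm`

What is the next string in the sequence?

Each string has the form h^{4n} y^{2n+1} s^{3n+2} m^{n+3}, where the shown terms are n = 2, 3, 4.
At n = 5 the blocks have lengths 20, 11, 17, 8.

hhhhhhhhhhhhhhhhhhhhyyyyyyyyyyysssssssssssssssssmmmmmmmm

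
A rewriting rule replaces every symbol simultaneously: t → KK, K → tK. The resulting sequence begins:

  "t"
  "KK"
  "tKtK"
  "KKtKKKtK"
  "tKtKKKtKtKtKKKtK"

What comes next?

Replace each of the 16 characters of tKtKKKtKtKtKKKtK in place — KK tK KK tK tK tK KK tK KK tK KK tK tK tK KK tK — and concatenate.

KKtKKKtKtKtKKKtKKKtKKKtKtKtKKKtK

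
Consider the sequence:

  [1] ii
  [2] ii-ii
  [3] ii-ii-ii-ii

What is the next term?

ii-ii-ii-ii-ii-ii-ii-ii

Every step duplicates the string with '-' between the halves.
So the next term is two copies of ii-ii-ii-ii with '-' between the halves.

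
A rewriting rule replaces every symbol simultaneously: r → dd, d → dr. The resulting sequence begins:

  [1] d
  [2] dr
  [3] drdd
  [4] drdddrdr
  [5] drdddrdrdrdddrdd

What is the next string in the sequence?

φ(drdddrdrdrdddrdd) expands symbol-by-symbol to dr dd dr dr dr dd dr dd dr dd dr dr dr dd dr dr; joining the 16 pieces gives the next term.

drdddrdrdrdddrdddrdddrdrdrdddrdr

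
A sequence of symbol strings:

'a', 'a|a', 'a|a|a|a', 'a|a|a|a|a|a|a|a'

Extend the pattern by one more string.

s(k+1) = s(k)·|·s(k) — each term doubles the last with '|' between the halves.
One more doubling of a|a|a|a|a|a|a|a gives the answer.

a|a|a|a|a|a|a|a|a|a|a|a|a|a|a|a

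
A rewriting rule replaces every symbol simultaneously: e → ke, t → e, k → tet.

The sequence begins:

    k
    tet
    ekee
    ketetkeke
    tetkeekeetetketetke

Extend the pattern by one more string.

Applying the rule to each of the 19 symbols of tetkeekeetetketetke gives the pieces e ke e tet ke ke tet ke ke e ke e tet ke e ke e tet ke, which concatenate to the answer.

ekeetetkeketetkekeekeetetkeekeetetke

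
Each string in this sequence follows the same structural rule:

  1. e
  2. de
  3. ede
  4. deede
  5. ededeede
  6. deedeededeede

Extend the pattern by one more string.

This is a Fibonacci-style word recurrence s(k) = s(k−2)·s(k−1): e.g. e·de = ede.
Continuing: ededeede · deedeededeede gives term 7.

ededeededeedeededeede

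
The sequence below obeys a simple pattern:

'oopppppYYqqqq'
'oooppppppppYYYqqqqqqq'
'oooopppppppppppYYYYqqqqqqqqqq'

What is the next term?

oooooppppppppppppppYYYYYqqqqqqqqqqqqq

Reading off run lengths: o runs 2, 3, 4; p runs 5, 8, 11; Y runs 2, 3, 4; q runs 4, 7, 10 — each is linear in n (n = 1, 2, …).
At n = 4 the blocks have lengths 5, 14, 5, 13.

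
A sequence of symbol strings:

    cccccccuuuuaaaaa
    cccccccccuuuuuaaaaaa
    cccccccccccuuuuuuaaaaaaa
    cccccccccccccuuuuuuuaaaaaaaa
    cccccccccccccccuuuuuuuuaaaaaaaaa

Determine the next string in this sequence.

cccccccccccccccccuuuuuuuuuaaaaaaaaaa

The n-th term is 2n+1 c's then n+1 u's then n+2 a's, where the shown terms are n = 3, 4, 5, 6, 7.
For the next term, n = 8, so the run lengths are 17, 9, 10.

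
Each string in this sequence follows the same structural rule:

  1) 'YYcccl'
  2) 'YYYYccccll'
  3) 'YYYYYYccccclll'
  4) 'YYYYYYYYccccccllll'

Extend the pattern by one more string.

YYYYYYYYYYccccccclllll

Term n consists of 2n Y's, followed by n+2 c's, followed by n l's (n = 1, 2, …).
For the next term, n = 5, so the run lengths are 10, 7, 5.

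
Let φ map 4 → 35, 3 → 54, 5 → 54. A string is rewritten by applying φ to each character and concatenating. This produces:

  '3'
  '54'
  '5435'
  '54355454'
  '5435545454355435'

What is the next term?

54355454543554355435545454355454

Applying the rule to each of the 16 symbols of 5435545454355435 gives the pieces 54 35 54 54 54 35 54 35 54 35 54 54 54 35 54 54, which concatenate to the answer.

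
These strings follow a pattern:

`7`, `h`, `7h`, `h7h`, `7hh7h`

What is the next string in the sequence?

h7h7hh7h

From term 3 onward, concatenate the second-to-last term with the last: 7·h = 7h, h·7h = h7h, …
Continuing: h7h · 7hh7h gives term 6.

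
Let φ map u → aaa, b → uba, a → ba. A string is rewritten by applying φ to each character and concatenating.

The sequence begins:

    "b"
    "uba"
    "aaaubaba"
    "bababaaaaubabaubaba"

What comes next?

Applying the rule to each of the 19 symbols of bababaaaaubabaubaba gives the pieces uba ba uba ba uba ba ba ba ba aaa uba ba uba ba aaa uba ba uba ba, which concatenate to the answer.

ubabaubabaubababababaaaaubabaubabaaaaubabaubaba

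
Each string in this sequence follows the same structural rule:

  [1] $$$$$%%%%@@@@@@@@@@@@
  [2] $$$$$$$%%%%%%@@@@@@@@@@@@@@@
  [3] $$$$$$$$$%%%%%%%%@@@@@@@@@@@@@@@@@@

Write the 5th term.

$$$$$$$$$$$$$%%%%%%%%%%%%@@@@@@@@@@@@@@@@@@@@@@@@

Each string has the form $^{2n-1} %^{2n-2} @^{3n+3}, where the shown terms are n = 3, 4, 5.
For term 5, n = 7, so the run lengths are 13, 12, 24.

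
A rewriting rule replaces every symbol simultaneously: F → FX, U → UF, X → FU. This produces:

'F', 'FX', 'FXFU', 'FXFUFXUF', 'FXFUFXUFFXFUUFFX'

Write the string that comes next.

Rewriting the 16 symbols of FXFUFXUFFXFUUFFX one by one yields FX FU FX UF FX FU UF FX FX FU FX UF UF FX FX FU; concatenated:

FXFUFXUFFXFUUFFXFXFUFXUFUFFXFXFU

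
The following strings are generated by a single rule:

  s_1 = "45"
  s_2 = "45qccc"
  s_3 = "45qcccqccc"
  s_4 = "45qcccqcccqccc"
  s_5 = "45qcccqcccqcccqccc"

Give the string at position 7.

Each term is the previous one with qccc appended.
From 45qcccqcccqcccqccc, 2 further steps: 45qcccqcccqcccqccc → 45qcccqcccqcccqcccqccc → (answer).

45qcccqcccqcccqcccqcccqccc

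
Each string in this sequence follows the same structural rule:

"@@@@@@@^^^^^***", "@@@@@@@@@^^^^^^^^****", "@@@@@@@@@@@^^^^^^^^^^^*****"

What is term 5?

@@@@@@@@@@@@@@@^^^^^^^^^^^^^^^^^*******

Term n consists of 2n+3 @'s, followed by 3n-1 ^'s, followed by n+1 *'s, where the shown terms are n = 2, 3, 4.
Setting n = 6 gives 15, 17, 7 characters in each block.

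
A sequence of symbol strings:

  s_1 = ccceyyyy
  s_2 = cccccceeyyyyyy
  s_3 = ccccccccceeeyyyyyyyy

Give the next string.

cccccccccccceeeeyyyyyyyyyy

Term n consists of 3n c's, followed by n e's, followed by 2n+2 y's (n = 1, 2, …).
Setting n = 4 gives 12, 4, 10 characters in each block.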